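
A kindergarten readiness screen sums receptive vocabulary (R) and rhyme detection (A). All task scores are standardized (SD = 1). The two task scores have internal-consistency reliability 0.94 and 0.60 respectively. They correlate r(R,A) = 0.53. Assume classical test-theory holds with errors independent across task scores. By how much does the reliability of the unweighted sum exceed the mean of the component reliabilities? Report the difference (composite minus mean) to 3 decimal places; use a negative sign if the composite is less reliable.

0.080

Var(sum) = 2 + 1.06 = 3.06; true-score variance = 1.54 + 1.06 = 2.6; composite reliability = 0.8497.
Mean component reliability = 0.7700.
Difference = 0.8497 − 0.7700 = 0.080.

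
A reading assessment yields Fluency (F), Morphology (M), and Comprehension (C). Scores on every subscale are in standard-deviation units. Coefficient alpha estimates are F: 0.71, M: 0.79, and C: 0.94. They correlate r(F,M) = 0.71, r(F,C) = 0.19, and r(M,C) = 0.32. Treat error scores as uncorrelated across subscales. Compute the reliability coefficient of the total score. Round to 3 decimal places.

0.897

Var(F+M+C) = 3 + 2·[0.71 + 0.19 + 0.32] = 3 + 2.44 = 5.44.
Because errors are independent across components, Cov(Tᵢ,Tⱼ) = Cov(Xᵢ,Xⱼ); the off-diagonal part of the true-score variance is the same as above.
True-score variance = [0.71 + 0.79 + 0.94] + 2.44 = 2.44 + 2.44 = 4.88.
Reliability = 4.88 / 5.44 = 0.897.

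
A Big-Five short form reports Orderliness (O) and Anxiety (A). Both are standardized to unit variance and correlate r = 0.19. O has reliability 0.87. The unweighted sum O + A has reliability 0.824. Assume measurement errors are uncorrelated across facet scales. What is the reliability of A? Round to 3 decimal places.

0.711

Var(O+A) = 2 + 2·0.19 = 2.380.
True-score variance = ρ_O + ρ_A + 2·0.19, so 0.824 = (0.87 + ρ_A + 0.38) / 2.380.
ρ_A = 0.824·2.380 − 0.87 − 0.38 = 0.711.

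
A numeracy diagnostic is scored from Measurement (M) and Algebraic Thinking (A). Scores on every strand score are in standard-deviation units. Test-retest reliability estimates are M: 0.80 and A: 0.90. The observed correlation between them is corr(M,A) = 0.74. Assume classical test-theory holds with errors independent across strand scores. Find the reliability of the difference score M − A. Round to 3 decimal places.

Var(M−A) = 1 + 1 − 2·0.74 = 2 − 1.48 = 0.52.
Because errors are independent across components, Cov(Tᵢ,Tⱼ) = Cov(Xᵢ,Xⱼ); the off-diagonal part of the true-score variance is the same as above.
True-score variance = [0.80 + 0.90] − 1.48 = 1.7 − 1.48 = 0.22.
Reliability = 0.22 / 0.52 = 0.423.

0.423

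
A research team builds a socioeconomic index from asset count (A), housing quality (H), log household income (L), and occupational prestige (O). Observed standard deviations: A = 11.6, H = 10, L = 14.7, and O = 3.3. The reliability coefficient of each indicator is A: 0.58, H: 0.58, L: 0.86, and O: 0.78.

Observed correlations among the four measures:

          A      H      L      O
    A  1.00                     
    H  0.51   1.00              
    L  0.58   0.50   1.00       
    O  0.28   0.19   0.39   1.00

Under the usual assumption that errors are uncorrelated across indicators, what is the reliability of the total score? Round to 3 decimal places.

0.868

Var(A+H+L+O) = 11.6² + 10² + 14.7² + 3.3² + 2·[11.6·10·0.51 + 11.6·14.7·0.58 + 11.6·3.3·0.28 + 10·14.7·0.50 + 10·3.3·0.19 + 14.7·3.3·0.39] = 461.54 + 534.938 = 996.478.
With uncorrelated errors the cross-covariances are all true-score covariance, so they carry over unchanged; only the diagonal terms shrink to ρᵢσᵢ².
True-score variance = [11.6²·0.58 + 10²·0.58 + 14.7²·0.86 + 3.3²·0.78] + 534.938 = 330.376 + 534.938 = 865.314.
Reliability = 865.314 / 996.478 = 0.868.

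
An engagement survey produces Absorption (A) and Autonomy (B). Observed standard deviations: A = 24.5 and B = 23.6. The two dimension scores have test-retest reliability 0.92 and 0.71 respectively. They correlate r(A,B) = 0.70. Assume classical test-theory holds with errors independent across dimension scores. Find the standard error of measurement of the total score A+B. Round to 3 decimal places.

14.475

Var(total) = 1157.21 + 809.48 = 1966.69.
True-score variance = 947.672 + 809.48 = 1757.15, so reliability = 0.8935.
Error variance = 1966.69 − 1757.15 = 209.538; SEM = √209.538 = 14.475.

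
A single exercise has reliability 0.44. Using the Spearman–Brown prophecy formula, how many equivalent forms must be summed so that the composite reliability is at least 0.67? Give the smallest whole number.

3

k ≥ ρ*(1−ρ₁)/(ρ₁(1−ρ*)) = 0.67·0.56 / (0.44·0.33) = 2.584.
Smallest integer k = 3.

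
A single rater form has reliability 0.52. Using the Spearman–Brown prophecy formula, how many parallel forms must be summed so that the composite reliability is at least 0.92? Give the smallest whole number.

k ≥ ρ*(1−ρ₁)/(ρ₁(1−ρ*)) = 0.92·0.48 / (0.52·0.08) = 10.615.
Smallest integer k = 11.

11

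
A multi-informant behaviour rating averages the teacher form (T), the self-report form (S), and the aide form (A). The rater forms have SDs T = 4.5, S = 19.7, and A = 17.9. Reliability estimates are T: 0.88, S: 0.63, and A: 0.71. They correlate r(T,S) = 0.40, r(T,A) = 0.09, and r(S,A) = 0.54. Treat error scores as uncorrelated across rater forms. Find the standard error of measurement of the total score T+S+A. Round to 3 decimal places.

15.458

Var(total) = 728.75 + 466.259 = 1195.01.
True-score variance = 489.808 + 466.259 = 956.067, so reliability = 0.8000.
Error variance = 1195.01 − 956.067 = 238.942; SEM = √238.942 = 15.458.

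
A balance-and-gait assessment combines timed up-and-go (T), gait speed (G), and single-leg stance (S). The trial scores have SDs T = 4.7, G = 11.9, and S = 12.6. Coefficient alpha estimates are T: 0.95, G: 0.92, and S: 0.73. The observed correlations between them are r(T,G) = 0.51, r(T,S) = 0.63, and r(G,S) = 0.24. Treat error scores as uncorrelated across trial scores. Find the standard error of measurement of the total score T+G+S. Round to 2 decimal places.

7.44

Var(total) = 322.46 + 203.637 = 526.097.
True-score variance = 267.161 + 203.637 = 470.798, so reliability = 0.8949.
Error variance = 526.097 − 470.798 = 55.2985; SEM = √55.2985 = 7.44.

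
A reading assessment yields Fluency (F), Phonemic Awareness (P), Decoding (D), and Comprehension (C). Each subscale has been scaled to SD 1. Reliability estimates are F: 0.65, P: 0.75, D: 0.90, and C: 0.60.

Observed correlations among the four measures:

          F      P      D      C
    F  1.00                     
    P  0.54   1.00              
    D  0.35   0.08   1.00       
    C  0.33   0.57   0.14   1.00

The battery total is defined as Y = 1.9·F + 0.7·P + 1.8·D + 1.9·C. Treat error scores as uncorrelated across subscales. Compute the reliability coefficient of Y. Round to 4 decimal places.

0.8410

Var(Y) = 1.9² + 0.7² + 1.8² + 1.9² + 2·[1.33·0.54 + 3.42·0.35 + 3.61·0.33 + 1.26·0.08 + 1.33·0.57 + 3.42·0.14] = 10.95 + 8.8884 = 19.8384.
Because errors are independent across components, Cov(Tᵢ,Tⱼ) = Cov(Xᵢ,Xⱼ); the off-diagonal part of the true-score variance is the same as above.
True-score variance = [1.9²·0.65 + 0.7²·0.75 + 1.8²·0.90 + 1.9²·0.60] + 8.8884 = 7.796 + 8.8884 = 16.6844.
Reliability = 16.6844 / 19.8384 = 0.8410.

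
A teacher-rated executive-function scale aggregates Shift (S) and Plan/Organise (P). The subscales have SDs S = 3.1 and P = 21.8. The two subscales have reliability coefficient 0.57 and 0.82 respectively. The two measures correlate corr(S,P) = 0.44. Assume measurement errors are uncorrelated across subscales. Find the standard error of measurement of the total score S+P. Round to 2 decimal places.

9.47

Var(total) = 484.85 + 59.4704 = 544.32.
True-score variance = 395.175 + 59.4704 = 454.645, so reliability = 0.8353.
Error variance = 544.32 − 454.645 = 89.6755; SEM = √89.6755 = 9.47.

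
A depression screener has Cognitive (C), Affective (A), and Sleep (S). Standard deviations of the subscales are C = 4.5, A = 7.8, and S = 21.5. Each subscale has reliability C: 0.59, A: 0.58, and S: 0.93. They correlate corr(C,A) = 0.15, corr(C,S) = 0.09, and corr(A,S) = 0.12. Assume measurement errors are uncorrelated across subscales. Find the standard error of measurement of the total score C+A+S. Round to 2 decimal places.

Var(total) = 543.34 + 68.193 = 611.533.
True-score variance = 477.127 + 68.193 = 545.32, so reliability = 0.8917.
Error variance = 611.533 − 545.32 = 66.2128; SEM = √66.2128 = 8.14.

8.14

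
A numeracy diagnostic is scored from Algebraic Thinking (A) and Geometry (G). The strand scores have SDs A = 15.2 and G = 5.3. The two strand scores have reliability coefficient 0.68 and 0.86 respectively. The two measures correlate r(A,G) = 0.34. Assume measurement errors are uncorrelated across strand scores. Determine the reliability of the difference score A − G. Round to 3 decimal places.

0.619

Var(A−G) = 15.2² + 5.3² − 2·15.2·5.3·0.34 = 259.13 − 54.7808 = 204.349.
Under uncorrelated errors the observed covariances equal the true-score covariances, so only the own-variance terms attenuate.
True-score variance = [15.2²·0.68 + 5.3²·0.86] − 54.7808 = 181.265 − 54.7808 = 126.484.
Reliability = 126.484 / 204.349 = 0.619.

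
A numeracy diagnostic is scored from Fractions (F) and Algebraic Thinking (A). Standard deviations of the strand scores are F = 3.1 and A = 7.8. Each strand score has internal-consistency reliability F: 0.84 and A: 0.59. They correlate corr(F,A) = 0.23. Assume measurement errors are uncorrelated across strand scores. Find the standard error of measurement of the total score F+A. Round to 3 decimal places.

Var(total) = 70.45 + 11.1228 = 81.5728.
True-score variance = 43.968 + 11.1228 = 55.0908, so reliability = 0.6754.
Error variance = 81.5728 − 55.0908 = 26.482; SEM = √26.482 = 5.146.

5.146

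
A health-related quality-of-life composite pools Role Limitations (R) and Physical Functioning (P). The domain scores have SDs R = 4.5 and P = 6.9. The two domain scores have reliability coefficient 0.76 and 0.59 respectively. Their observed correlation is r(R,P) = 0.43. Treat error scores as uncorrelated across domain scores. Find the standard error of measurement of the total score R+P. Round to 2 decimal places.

4.94

Var(total) = 67.86 + 26.703 = 94.563.
True-score variance = 43.4799 + 26.703 = 70.1829, so reliability = 0.7422.
Error variance = 94.563 − 70.1829 = 24.3801; SEM = √24.3801 = 4.94.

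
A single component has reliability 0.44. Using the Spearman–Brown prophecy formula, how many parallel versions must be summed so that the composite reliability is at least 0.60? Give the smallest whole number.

k ≥ ρ*(1−ρ₁)/(ρ₁(1−ρ*)) = 0.60·0.56 / (0.44·0.40) = 1.909.
Smallest integer k = 2.

2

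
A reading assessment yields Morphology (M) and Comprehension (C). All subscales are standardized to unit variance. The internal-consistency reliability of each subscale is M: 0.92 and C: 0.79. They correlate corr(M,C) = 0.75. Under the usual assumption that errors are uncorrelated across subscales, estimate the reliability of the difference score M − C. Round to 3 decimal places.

0.420

Var(M−C) = 1 + 1 − 2·0.75 = 2 − 1.5 = 0.5.
Under uncorrelated errors the observed covariances equal the true-score covariances, so only the own-variance terms attenuate.
True-score variance = [0.92 + 0.79] − 1.5 = 1.71 − 1.5 = 0.21.
Reliability = 0.21 / 0.5 = 0.420.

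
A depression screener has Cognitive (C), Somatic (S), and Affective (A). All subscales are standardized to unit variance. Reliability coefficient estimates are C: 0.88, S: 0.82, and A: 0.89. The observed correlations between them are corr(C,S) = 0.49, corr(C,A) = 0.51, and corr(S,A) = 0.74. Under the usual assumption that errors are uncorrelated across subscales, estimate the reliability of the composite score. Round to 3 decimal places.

Var(C+S+A) = 3 + 2·[0.49 + 0.51 + 0.74] = 3 + 3.48 = 6.48.
Under uncorrelated errors the observed covariances equal the true-score covariances, so only the own-variance terms attenuate.
True-score variance = [0.88 + 0.82 + 0.89] + 3.48 = 2.59 + 3.48 = 6.07.
Reliability = 6.07 / 6.48 = 0.937.

0.937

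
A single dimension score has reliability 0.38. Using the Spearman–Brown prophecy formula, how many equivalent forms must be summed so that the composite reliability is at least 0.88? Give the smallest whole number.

k ≥ ρ*(1−ρ₁)/(ρ₁(1−ρ*)) = 0.88·0.62 / (0.38·0.12) = 11.965.
Smallest integer k = 12.

12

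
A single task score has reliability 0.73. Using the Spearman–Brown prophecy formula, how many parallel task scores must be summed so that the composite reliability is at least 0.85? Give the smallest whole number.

3

k ≥ ρ*(1−ρ₁)/(ρ₁(1−ρ*)) = 0.85·0.27 / (0.73·0.15) = 2.096.
Smallest integer k = 3.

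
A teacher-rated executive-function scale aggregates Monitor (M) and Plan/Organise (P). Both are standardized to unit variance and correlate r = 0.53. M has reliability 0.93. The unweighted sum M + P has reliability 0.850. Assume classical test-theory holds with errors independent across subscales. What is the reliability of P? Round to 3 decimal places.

Var(M+P) = 2 + 2·0.53 = 3.060.
True-score variance = ρ_M + ρ_P + 2·0.53, so 0.850 = (0.93 + ρ_P + 1.06) / 3.060.
ρ_P = 0.850·3.060 − 0.93 − 1.06 = 0.611.

0.611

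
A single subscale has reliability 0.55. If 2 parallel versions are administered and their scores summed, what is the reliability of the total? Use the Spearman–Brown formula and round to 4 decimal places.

0.7097

ρ_k = kρ / (1 + (k−1)ρ) = 2·0.55 / (1 + 1·0.55) = 1.100 / 1.550 = 0.7097.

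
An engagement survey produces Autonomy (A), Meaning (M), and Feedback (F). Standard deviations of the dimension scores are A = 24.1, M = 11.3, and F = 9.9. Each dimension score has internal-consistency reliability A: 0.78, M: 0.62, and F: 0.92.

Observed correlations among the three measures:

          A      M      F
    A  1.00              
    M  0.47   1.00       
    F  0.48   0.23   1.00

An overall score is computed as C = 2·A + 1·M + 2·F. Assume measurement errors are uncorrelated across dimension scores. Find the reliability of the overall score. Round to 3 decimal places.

Var(C) = 2²·24.1² + 11.3² + 2²·9.9² + 2·[2·24.1·11.3·0.47 + 4·24.1·9.9·0.48 + 2·11.3·9.9·0.23] = 2842.97 + 1531.09 = 4374.06.
Under uncorrelated errors the observed covariances equal the true-score covariances, so only the own-variance terms attenuate.
True-score variance = [2²·24.1²·0.78 + 11.3²·0.62 + 2²·9.9²·0.92] + 1531.09 = 2251.97 + 1531.09 = 3783.06.
Reliability = 3783.06 / 4374.06 = 0.865.

0.865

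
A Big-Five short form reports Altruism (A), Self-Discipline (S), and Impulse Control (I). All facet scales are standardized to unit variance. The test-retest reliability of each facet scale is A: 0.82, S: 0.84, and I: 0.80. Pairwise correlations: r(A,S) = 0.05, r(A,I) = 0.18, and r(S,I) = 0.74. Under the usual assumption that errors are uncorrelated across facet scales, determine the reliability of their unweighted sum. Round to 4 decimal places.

Var(A+S+I) = 3 + 2·[0.05 + 0.18 + 0.74] = 3 + 1.94 = 4.94.
Under uncorrelated errors the observed covariances equal the true-score covariances, so only the own-variance terms attenuate.
True-score variance = [0.82 + 0.84 + 0.80] + 1.94 = 2.46 + 1.94 = 4.4.
Reliability = 4.4 / 4.94 = 0.8907.

0.8907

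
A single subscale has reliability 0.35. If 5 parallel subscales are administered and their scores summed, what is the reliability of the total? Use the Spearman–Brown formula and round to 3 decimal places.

0.729

ρ_k = kρ / (1 + (k−1)ρ) = 5·0.35 / (1 + 4·0.35) = 1.750 / 2.400 = 0.729.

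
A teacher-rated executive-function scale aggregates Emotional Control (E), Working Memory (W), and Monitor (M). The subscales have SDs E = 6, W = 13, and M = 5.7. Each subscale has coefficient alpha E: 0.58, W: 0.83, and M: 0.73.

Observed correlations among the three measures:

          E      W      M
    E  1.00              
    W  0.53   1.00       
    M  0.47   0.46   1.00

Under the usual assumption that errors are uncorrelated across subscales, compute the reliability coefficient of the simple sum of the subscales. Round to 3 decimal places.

Var(E+W+M) = 6² + 13² + 5.7² + 2·[6·13·0.53 + 6·5.7·0.47 + 13·5.7·0.46] = 237.49 + 183 = 420.49.
Because errors are independent across components, Cov(Tᵢ,Tⱼ) = Cov(Xᵢ,Xⱼ); the off-diagonal part of the true-score variance is the same as above.
True-score variance = [6²·0.58 + 13²·0.83 + 5.7²·0.73] + 183 = 184.868 + 183 = 367.868.
Reliability = 367.868 / 420.49 = 0.875.

0.875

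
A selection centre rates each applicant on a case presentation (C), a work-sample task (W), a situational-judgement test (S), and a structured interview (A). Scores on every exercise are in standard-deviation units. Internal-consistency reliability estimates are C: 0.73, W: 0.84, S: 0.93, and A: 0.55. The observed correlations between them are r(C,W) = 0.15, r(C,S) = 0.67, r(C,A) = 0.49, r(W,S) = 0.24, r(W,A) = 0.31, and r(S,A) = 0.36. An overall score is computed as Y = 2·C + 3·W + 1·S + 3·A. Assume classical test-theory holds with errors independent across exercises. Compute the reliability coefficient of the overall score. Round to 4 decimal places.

0.8439

Var(Y) = 2² + 3² + 1 + 3² + 2·[6·0.15 + 2·0.67 + 6·0.49 + 3·0.24 + 9·0.31 + 3·0.36] = 23 + 19.54 = 42.54.
Because errors are independent across components, Cov(Tᵢ,Tⱼ) = Cov(Xᵢ,Xⱼ); the off-diagonal part of the true-score variance is the same as above.
True-score variance = [2²·0.73 + 3²·0.84 + 0.93 + 3²·0.55] + 19.54 = 16.36 + 19.54 = 35.9.
Reliability = 35.9 / 42.54 = 0.8439.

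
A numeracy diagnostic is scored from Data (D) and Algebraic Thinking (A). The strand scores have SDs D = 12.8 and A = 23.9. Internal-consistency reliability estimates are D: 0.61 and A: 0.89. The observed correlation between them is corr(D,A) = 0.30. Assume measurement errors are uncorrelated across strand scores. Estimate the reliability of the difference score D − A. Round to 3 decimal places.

0.770

Var(D−A) = 12.8² + 23.9² − 2·12.8·23.9·0.30 = 735.05 − 183.552 = 551.498.
With uncorrelated errors the cross-covariances are all true-score covariance, so they carry over unchanged; only the diagonal terms shrink to ρᵢσᵢ².
True-score variance = [12.8²·0.61 + 23.9²·0.89] − 183.552 = 608.319 − 183.552 = 424.767.
Reliability = 424.767 / 551.498 = 0.770.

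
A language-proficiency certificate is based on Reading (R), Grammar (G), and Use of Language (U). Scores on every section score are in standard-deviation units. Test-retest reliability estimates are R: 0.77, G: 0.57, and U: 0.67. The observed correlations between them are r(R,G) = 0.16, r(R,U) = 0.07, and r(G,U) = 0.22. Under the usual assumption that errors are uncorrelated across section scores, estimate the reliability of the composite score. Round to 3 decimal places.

0.746

Var(R+G+U) = 3 + 2·[0.16 + 0.07 + 0.22] = 3 + 0.9 = 3.9.
Under uncorrelated errors the observed covariances equal the true-score covariances, so only the own-variance terms attenuate.
True-score variance = [0.77 + 0.57 + 0.67] + 0.9 = 2.01 + 0.9 = 2.91.
Reliability = 2.91 / 3.9 = 0.746.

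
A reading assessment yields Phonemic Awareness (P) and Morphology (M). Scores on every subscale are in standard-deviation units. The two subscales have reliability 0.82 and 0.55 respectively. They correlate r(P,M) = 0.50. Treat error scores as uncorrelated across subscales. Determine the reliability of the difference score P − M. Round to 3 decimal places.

Var(P−M) = 1 + 1 − 2·0.50 = 2 − 1 = 1.
With uncorrelated errors the cross-covariances are all true-score covariance, so they carry over unchanged; only the diagonal terms shrink to ρᵢσᵢ².
True-score variance = [0.82 + 0.55] − 1 = 1.37 − 1 = 0.37.
Reliability = 0.37 / 1 = 0.370.

0.370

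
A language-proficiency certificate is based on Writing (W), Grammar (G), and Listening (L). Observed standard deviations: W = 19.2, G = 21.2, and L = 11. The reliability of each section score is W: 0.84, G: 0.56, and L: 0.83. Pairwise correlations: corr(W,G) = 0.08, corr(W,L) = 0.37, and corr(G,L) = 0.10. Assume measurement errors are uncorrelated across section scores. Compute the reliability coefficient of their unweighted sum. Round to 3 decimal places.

Var(W+G+L) = 19.2² + 21.2² + 11² + 2·[19.2·21.2·0.08 + 19.2·11·0.37 + 21.2·11·0.10] = 939.08 + 268.054 = 1207.13.
Because errors are independent across components, Cov(Tᵢ,Tⱼ) = Cov(Xᵢ,Xⱼ); the off-diagonal part of the true-score variance is the same as above.
True-score variance = [19.2²·0.84 + 21.2²·0.56 + 11²·0.83] + 268.054 = 661.774 + 268.054 = 929.828.
Reliability = 929.828 / 1207.13 = 0.770.

0.770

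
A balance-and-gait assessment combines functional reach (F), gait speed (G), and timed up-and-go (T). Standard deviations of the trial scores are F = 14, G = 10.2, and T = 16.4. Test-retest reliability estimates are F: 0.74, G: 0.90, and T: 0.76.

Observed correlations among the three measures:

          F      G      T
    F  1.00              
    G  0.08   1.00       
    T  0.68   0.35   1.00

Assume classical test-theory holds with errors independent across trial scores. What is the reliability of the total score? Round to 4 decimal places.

Var(F+G+T) = 14² + 10.2² + 16.4² + 2·[14·10.2·0.08 + 14·16.4·0.68 + 10.2·16.4·0.35] = 569 + 452.2 = 1021.2.
Under uncorrelated errors the observed covariances equal the true-score covariances, so only the own-variance terms attenuate.
True-score variance = [14²·0.74 + 10.2²·0.90 + 16.4²·0.76] + 452.2 = 443.086 + 452.2 = 895.286.
Reliability = 895.286 / 1021.2 = 0.8767.

0.8767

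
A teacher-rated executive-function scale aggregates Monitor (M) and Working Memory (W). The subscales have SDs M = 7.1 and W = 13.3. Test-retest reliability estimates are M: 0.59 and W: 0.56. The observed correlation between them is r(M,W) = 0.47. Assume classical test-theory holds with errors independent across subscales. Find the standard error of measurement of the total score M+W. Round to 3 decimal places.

Var(total) = 227.3 + 88.7642 = 316.064.
True-score variance = 128.8 + 88.7642 = 217.565, so reliability = 0.6884.
Error variance = 316.064 − 217.565 = 98.4997; SEM = √98.4997 = 9.925.

9.925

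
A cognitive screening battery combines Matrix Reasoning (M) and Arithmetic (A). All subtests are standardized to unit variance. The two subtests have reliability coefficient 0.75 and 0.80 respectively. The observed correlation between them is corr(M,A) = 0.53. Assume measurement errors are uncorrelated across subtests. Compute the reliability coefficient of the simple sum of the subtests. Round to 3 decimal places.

0.853

Var(M+A) = 2 + 2·[0.53] = 2 + 1.06 = 3.06.
Because errors are independent across components, Cov(Tᵢ,Tⱼ) = Cov(Xᵢ,Xⱼ); the off-diagonal part of the true-score variance is the same as above.
True-score variance = [0.75 + 0.80] + 1.06 = 1.55 + 1.06 = 2.61.
Reliability = 2.61 / 3.06 = 0.853.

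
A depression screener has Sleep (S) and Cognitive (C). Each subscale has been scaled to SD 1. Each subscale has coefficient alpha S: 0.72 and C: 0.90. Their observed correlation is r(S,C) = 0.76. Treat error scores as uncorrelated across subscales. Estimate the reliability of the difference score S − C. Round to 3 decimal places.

0.208

Var(S−C) = 1 + 1 − 2·0.76 = 2 − 1.52 = 0.48.
Because errors are independent across components, Cov(Tᵢ,Tⱼ) = Cov(Xᵢ,Xⱼ); the off-diagonal part of the true-score variance is the same as above.
True-score variance = [0.72 + 0.90] − 1.52 = 1.62 − 1.52 = 0.1.
Reliability = 0.1 / 0.48 = 0.208.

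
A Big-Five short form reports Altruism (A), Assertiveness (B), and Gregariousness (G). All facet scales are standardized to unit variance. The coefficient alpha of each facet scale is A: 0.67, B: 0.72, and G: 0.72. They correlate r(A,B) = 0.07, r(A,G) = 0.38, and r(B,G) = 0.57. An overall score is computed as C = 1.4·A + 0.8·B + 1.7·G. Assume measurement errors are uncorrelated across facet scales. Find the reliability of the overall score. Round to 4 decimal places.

Var(C) = 1.4² + 0.8² + 1.7² + 2·[1.12·0.07 + 2.38·0.38 + 1.36·0.57] = 5.49 + 3.516 = 9.006.
Under uncorrelated errors the observed covariances equal the true-score covariances, so only the own-variance terms attenuate.
True-score variance = [1.4²·0.67 + 0.8²·0.72 + 1.7²·0.72] + 3.516 = 3.8548 + 3.516 = 7.3708.
Reliability = 7.3708 / 9.006 = 0.8184.

0.8184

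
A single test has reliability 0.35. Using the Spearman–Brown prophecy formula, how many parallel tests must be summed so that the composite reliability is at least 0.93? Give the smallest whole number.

k ≥ ρ*(1−ρ₁)/(ρ₁(1−ρ*)) = 0.93·0.65 / (0.35·0.07) = 24.673.
Smallest integer k = 25.

25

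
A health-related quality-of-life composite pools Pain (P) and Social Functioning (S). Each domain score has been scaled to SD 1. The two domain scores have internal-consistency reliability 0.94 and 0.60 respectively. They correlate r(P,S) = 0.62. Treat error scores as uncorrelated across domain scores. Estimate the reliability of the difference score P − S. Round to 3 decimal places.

0.395

Var(P−S) = 1 + 1 − 2·0.62 = 2 − 1.24 = 0.76.
With uncorrelated errors the cross-covariances are all true-score covariance, so they carry over unchanged; only the diagonal terms shrink to ρᵢσᵢ².
True-score variance = [0.94 + 0.60] − 1.24 = 1.54 − 1.24 = 0.3.
Reliability = 0.3 / 0.76 = 0.395.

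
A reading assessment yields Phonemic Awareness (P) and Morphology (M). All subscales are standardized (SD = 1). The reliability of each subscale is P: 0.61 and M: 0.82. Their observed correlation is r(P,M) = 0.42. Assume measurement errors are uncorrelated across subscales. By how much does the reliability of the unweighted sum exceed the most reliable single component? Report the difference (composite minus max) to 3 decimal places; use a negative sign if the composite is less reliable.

-0.021

Var(sum) = 2 + 0.84 = 2.84; true-score variance = 1.43 + 0.84 = 2.27; composite reliability = 0.7993.
Max component reliability = 0.8200.
Difference = 0.7993 − 0.8200 = -0.021.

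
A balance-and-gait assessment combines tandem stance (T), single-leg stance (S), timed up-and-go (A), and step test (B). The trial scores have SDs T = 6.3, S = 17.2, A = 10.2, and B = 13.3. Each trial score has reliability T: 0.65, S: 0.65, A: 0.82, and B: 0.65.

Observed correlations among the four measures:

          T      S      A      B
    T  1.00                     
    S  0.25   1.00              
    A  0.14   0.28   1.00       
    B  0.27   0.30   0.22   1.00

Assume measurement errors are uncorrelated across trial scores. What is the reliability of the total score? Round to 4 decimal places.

Var(T+S+A+B) = 6.3² + 17.2² + 10.2² + 13.3² + 2·[6.3·17.2·0.25 + 6.3·10.2·0.14 + 6.3·13.3·0.27 + 17.2·10.2·0.28 + 17.2·13.3·0.30 + 10.2·13.3·0.22] = 616.46 + 412.612 = 1029.07.
Because errors are independent across components, Cov(Tᵢ,Tⱼ) = Cov(Xᵢ,Xⱼ); the off-diagonal part of the true-score variance is the same as above.
True-score variance = [6.3²·0.65 + 17.2²·0.65 + 10.2²·0.82 + 13.3²·0.65] + 412.612 = 418.386 + 412.612 = 830.998.
Reliability = 830.998 / 1029.07 = 0.8075.

0.8075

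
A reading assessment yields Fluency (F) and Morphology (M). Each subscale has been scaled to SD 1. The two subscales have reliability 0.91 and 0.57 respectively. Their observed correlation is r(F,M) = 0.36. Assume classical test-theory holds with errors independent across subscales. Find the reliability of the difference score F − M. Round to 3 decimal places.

0.594

Var(F−M) = 1 + 1 − 2·0.36 = 2 − 0.72 = 1.28.
With uncorrelated errors the cross-covariances are all true-score covariance, so they carry over unchanged; only the diagonal terms shrink to ρᵢσᵢ².
True-score variance = [0.91 + 0.57] − 0.72 = 1.48 − 0.72 = 0.76.
Reliability = 0.76 / 1.28 = 0.594.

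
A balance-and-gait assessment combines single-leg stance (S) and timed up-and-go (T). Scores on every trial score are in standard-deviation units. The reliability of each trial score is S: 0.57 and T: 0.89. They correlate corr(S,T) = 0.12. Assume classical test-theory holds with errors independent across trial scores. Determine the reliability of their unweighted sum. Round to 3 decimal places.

Var(S+T) = 2 + 2·[0.12] = 2 + 0.24 = 2.24.
Under uncorrelated errors the observed covariances equal the true-score covariances, so only the own-variance terms attenuate.
True-score variance = [0.57 + 0.89] + 0.24 = 1.46 + 0.24 = 1.7.
Reliability = 1.7 / 2.24 = 0.759.

0.759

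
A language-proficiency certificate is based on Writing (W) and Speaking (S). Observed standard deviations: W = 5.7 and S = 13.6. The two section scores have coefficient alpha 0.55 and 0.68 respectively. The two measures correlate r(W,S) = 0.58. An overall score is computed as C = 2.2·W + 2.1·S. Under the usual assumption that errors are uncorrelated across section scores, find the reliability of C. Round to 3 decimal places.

Var(C) = 2.2²·5.7² + 2.1²·13.6² + 2·[4.62·5.7·13.6·0.58] = 972.925 + 415.445 = 1388.37.
Because errors are independent across components, Cov(Tᵢ,Tⱼ) = Cov(Xᵢ,Xⱼ); the off-diagonal part of the true-score variance is the same as above.
True-score variance = [2.2²·5.7²·0.55 + 2.1²·13.6²·0.68] + 415.445 = 641.146 + 415.445 = 1056.59.
Reliability = 1056.59 / 1388.37 = 0.761.

0.761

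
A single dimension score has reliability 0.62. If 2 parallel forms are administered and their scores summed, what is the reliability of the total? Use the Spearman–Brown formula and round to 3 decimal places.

0.765

ρ_k = kρ / (1 + (k−1)ρ) = 2·0.62 / (1 + 1·0.62) = 1.240 / 1.620 = 0.765.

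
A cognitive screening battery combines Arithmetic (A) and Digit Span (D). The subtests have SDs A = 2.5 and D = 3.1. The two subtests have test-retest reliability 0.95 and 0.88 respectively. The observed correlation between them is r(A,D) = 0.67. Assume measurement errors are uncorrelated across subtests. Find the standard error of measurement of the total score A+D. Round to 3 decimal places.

Var(total) = 15.86 + 10.385 = 26.245.
True-score variance = 14.3943 + 10.385 = 24.7793, so reliability = 0.9442.
Error variance = 26.245 − 24.7793 = 1.4657; SEM = √1.4657 = 1.211.

1.211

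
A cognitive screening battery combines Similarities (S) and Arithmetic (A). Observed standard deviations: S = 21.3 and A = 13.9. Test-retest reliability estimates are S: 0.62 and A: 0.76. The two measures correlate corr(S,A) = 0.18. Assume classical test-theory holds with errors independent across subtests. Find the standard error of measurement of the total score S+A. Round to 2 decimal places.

Var(total) = 646.9 + 106.585 = 753.485.
True-score variance = 428.127 + 106.585 = 534.713, so reliability = 0.7097.
Error variance = 753.485 − 534.713 = 218.773; SEM = √218.773 = 14.79.

14.79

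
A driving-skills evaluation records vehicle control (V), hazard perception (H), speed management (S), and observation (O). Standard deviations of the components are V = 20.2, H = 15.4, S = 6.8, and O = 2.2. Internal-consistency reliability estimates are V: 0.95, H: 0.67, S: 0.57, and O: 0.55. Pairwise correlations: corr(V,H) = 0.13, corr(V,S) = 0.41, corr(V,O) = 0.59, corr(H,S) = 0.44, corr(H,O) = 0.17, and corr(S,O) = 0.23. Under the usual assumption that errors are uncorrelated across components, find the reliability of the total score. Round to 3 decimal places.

Var(V+H+S+O) = 20.2² + 15.4² + 6.8² + 2.2² + 2·[20.2·15.4·0.13 + 20.2·6.8·0.41 + 20.2·2.2·0.59 + 15.4·6.8·0.44 + 15.4·2.2·0.17 + 6.8·2.2·0.23] = 696.28 + 356.51 = 1052.79.
Because errors are independent across components, Cov(Tᵢ,Tⱼ) = Cov(Xᵢ,Xⱼ); the off-diagonal part of the true-score variance is the same as above.
True-score variance = [20.2²·0.95 + 15.4²·0.67 + 6.8²·0.57 + 2.2²·0.55] + 356.51 = 575.554 + 356.51 = 932.064.
Reliability = 932.064 / 1052.79 = 0.885.

0.885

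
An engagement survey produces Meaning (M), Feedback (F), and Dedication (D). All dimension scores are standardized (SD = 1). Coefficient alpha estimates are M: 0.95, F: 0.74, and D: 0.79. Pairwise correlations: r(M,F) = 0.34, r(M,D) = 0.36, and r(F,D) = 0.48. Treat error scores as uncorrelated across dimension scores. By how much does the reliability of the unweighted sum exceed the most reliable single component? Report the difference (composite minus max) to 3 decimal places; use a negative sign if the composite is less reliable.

Var(sum) = 3 + 2.36 = 5.36; true-score variance = 2.48 + 2.36 = 4.84; composite reliability = 0.9030.
Max component reliability = 0.9500.
Difference = 0.9030 − 0.9500 = -0.047.

-0.047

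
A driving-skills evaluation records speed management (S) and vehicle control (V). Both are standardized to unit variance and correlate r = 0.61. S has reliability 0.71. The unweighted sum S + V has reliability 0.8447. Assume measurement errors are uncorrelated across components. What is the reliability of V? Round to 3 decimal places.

Var(S+V) = 2 + 2·0.61 = 3.220.
True-score variance = ρ_S + ρ_V + 2·0.61, so 0.8447 = (0.71 + ρ_V + 1.22) / 3.220.
ρ_V = 0.8447·3.220 − 0.71 − 1.22 = 0.790.

0.790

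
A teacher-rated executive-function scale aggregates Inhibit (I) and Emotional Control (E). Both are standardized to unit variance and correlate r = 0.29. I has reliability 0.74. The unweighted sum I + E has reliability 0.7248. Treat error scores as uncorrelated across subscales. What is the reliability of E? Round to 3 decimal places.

Var(I+E) = 2 + 2·0.29 = 2.580.
True-score variance = ρ_I + ρ_E + 2·0.29, so 0.7248 = (0.74 + ρ_E + 0.58) / 2.580.
ρ_E = 0.7248·2.580 − 0.74 − 0.58 = 0.550.

0.550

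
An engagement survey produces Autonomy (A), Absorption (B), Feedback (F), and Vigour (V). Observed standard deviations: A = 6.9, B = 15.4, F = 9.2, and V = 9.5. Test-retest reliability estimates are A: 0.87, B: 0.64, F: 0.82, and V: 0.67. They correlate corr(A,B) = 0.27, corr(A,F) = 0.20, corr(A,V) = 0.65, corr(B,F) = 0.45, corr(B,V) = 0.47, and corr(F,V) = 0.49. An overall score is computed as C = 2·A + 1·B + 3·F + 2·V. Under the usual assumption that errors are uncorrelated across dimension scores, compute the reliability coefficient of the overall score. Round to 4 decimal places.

0.8900

Var(C) = 2²·6.9² + 15.4² + 3²·9.2² + 2²·9.5² + 2·[2·6.9·15.4·0.27 + 6·6.9·9.2·0.20 + 4·6.9·9.5·0.65 + 3·15.4·9.2·0.45 + 2·15.4·9.5·0.47 + 6·9.2·9.5·0.49] = 1550.36 + 1779.46 = 3329.82.
Under uncorrelated errors the observed covariances equal the true-score covariances, so only the own-variance terms attenuate.
True-score variance = [2²·6.9²·0.87 + 15.4²·0.64 + 3²·9.2²·0.82 + 2²·9.5²·0.67] + 1779.46 = 1183.98 + 1779.46 = 2963.44.
Reliability = 2963.44 / 3329.82 = 0.8900.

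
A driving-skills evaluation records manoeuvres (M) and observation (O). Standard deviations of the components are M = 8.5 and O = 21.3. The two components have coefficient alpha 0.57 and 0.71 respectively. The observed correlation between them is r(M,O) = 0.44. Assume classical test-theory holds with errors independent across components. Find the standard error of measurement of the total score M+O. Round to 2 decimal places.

Var(total) = 525.94 + 159.324 = 685.264.
True-score variance = 363.302 + 159.324 = 522.626, so reliability = 0.7627.
Error variance = 685.264 − 522.626 = 162.638; SEM = √162.638 = 12.75.

12.75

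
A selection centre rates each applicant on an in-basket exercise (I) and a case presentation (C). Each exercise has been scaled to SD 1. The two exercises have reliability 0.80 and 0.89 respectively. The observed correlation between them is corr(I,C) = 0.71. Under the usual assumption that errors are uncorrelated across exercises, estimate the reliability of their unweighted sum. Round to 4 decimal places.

Var(I+C) = 2 + 2·[0.71] = 2 + 1.42 = 3.42.
With uncorrelated errors the cross-covariances are all true-score covariance, so they carry over unchanged; only the diagonal terms shrink to ρᵢσᵢ².
True-score variance = [0.80 + 0.89] + 1.42 = 1.69 + 1.42 = 3.11.
Reliability = 3.11 / 3.42 = 0.9094.

0.9094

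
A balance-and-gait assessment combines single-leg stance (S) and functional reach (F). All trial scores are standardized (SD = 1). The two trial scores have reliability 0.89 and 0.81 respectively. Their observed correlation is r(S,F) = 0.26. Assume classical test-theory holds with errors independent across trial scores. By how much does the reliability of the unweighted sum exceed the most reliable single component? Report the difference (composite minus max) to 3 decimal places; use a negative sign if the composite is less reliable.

-0.009

Var(sum) = 2 + 0.52 = 2.52; true-score variance = 1.7 + 0.52 = 2.22; composite reliability = 0.8810.
Max component reliability = 0.8900.
Difference = 0.8810 − 0.8900 = -0.009.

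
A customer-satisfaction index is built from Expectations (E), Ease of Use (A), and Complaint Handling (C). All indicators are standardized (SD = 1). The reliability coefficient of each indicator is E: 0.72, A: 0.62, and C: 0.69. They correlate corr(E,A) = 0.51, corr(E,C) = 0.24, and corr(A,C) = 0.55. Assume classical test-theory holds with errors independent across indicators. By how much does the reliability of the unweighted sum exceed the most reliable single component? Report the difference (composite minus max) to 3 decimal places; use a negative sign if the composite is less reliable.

Var(sum) = 3 + 2.6 = 5.6; true-score variance = 2.03 + 2.6 = 4.63; composite reliability = 0.8268.
Max component reliability = 0.7200.
Difference = 0.8268 − 0.7200 = 0.107.

0.107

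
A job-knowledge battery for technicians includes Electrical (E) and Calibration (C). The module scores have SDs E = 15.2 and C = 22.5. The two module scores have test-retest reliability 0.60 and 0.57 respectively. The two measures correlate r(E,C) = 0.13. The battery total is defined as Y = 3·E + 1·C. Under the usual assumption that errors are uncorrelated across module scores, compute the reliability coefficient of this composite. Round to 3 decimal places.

Var(Y) = 3²·15.2² + 22.5² + 2·[3·15.2·22.5·0.13] = 2585.61 + 266.76 = 2852.37.
Under uncorrelated errors the observed covariances equal the true-score covariances, so only the own-variance terms attenuate.
True-score variance = [3²·15.2²·0.60 + 22.5²·0.57] + 266.76 = 1536.18 + 266.76 = 1802.94.
Reliability = 1802.94 / 2852.37 = 0.632.

0.632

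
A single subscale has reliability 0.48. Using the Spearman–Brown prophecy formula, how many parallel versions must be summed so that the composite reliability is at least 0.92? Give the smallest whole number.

13

k ≥ ρ*(1−ρ₁)/(ρ₁(1−ρ*)) = 0.92·0.52 / (0.48·0.08) = 12.458.
Smallest integer k = 13.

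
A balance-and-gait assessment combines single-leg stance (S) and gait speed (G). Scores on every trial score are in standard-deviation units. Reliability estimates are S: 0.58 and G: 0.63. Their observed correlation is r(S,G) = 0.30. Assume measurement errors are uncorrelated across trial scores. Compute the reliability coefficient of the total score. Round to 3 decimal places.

0.696

Var(S+G) = 2 + 2·[0.30] = 2 + 0.6 = 2.6.
Because errors are independent across components, Cov(Tᵢ,Tⱼ) = Cov(Xᵢ,Xⱼ); the off-diagonal part of the true-score variance is the same as above.
True-score variance = [0.58 + 0.63] + 0.6 = 1.21 + 0.6 = 1.81.
Reliability = 1.81 / 2.6 = 0.696.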